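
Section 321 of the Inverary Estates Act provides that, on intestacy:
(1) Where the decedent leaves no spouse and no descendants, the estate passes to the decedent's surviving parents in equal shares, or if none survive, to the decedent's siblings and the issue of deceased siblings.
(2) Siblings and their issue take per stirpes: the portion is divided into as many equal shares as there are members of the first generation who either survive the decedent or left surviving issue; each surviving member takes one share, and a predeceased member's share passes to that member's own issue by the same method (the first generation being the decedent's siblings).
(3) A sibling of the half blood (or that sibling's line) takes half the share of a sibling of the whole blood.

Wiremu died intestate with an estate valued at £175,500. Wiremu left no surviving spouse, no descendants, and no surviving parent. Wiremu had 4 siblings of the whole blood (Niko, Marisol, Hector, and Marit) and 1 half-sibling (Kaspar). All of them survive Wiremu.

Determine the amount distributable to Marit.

The entire £175,500 passes to the siblings and their issue.
Counting each half-blood sibling's line as half a unit, there are 9/2 units in £175,500, so one unit is £39,000. Whole-blood lines (Niko, Marisol, Hector, and Marit) take £39,000 each; half-blood lines (Kaspar) take £19,500 each.

Marit receives £39,000.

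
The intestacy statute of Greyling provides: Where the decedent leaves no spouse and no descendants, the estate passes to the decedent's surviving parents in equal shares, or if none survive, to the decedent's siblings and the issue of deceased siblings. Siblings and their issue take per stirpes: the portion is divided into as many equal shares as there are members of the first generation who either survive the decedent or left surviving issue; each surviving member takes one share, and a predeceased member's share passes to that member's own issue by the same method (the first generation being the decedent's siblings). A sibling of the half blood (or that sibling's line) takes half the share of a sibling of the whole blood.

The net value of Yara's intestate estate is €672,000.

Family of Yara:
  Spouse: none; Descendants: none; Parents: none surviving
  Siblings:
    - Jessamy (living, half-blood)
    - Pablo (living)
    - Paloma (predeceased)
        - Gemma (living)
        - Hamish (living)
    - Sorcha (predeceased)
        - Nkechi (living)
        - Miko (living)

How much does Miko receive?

Miko receives €96,000.

The entire €672,000 passes to the siblings and their issue.
Counting each half-blood sibling's line as half a unit, there are 7/2 units in €672,000, so one unit is €192,000. Whole-blood lines (Pablo, Paloma, and Sorcha) take €192,000 each; half-blood lines (Jessamy) take €96,000 each.
Paloma's share (€192,000) is divided into 2 shares of €96,000: Gemma and Hamish each take €96,000.
Sorcha's share (€192,000) is divided into 2 shares of €96,000: Nkechi and Miko each take €96,000.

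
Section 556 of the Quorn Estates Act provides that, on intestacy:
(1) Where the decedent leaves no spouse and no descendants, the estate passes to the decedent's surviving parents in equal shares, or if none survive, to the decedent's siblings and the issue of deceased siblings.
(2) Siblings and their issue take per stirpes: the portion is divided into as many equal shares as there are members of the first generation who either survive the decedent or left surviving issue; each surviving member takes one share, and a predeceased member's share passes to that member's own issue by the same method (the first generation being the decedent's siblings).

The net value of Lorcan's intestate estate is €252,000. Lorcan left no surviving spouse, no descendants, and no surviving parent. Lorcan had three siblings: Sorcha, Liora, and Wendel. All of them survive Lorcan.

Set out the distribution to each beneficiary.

Sorcha: €84,000; Liora: €84,000; Wendel: €84,000

The entire €252,000 passes to the siblings and their issue.
That amount (€252,000) is divided into 3 shares of €84,000: Sorcha, Liora, and Wendel each take €84,000.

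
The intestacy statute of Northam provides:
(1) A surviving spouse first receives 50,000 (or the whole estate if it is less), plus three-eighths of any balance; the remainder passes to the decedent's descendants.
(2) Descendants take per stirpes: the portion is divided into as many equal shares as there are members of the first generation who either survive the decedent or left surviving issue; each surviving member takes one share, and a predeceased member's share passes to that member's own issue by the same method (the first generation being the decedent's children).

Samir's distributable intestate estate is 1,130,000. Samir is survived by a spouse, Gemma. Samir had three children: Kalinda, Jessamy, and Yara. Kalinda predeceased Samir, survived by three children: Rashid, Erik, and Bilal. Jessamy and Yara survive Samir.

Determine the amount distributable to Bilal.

Gemma first takes 50,000, leaving a balance of 1,080,000. Gemma then takes three-eighths of the balance (405,000), for a total of 455,000. The remaining 675,000 passes to the descendants.
The descendants' portion (675,000) is divided into 3 shares of 225,000: Jessamy and Yara each take 225,000; Kalinda's 225,000 share passes to Kalinda's issue.
Kalinda's share (225,000) is divided into 3 shares of 75,000: Rashid, Erik, and Bilal each take 75,000.

Bilal receives 75,000.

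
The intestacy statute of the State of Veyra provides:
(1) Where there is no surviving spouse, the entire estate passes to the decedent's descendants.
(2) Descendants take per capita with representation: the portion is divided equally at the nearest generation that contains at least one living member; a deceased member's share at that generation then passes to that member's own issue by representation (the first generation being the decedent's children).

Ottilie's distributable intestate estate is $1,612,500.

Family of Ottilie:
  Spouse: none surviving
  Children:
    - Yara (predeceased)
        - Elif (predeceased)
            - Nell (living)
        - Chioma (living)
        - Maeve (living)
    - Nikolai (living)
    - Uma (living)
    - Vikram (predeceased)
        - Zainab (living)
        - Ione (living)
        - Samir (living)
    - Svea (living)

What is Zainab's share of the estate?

The entire $1,612,500 passes to the descendants.
That amount ($1,612,500) is divided into 5 shares of $322,500: Nikolai, Uma, and Svea each take $322,500; Yara's $322,500 share passes to Yara's issue; Vikram's $322,500 share passes to Vikram's issue.
Yara's share ($322,500) is divided into 3 shares of $107,500: Chioma and Maeve each take $107,500; Elif's $107,500 share passes to Elif's issue.
Elif's share ($107,500) passes entirely to Nell.
Vikram's share ($322,500) is divided into 3 shares of $107,500: Zainab, Ione, and Samir each take $107,500.

Zainab receives $107,500.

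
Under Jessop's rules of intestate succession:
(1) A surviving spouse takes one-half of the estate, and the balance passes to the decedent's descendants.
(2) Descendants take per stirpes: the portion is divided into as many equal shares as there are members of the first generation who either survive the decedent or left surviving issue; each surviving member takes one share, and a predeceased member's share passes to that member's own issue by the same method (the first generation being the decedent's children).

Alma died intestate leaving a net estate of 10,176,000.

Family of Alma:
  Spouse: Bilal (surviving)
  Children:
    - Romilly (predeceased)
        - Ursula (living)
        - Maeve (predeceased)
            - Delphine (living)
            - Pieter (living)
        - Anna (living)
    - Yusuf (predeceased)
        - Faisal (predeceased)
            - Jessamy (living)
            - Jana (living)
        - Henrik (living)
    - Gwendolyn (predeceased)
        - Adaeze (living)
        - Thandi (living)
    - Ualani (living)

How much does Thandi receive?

Thandi receives 636,000.

Bilal takes one-half of 10,176,000 = 5,088,000. The remaining 5,088,000 passes to the descendants.
The descendants' portion (5,088,000) is divided into 4 shares of 1,272,000: Ualani takes 1,272,000; Romilly's 1,272,000 share passes to Romilly's issue; Yusuf's 1,272,000 share passes to Yusuf's issue; Gwendolyn's 1,272,000 share passes to Gwendolyn's issue.
Romilly's share (1,272,000) is divided into 3 shares of 424,000: Ursula and Anna each take 424,000; Maeve's 424,000 share passes to Maeve's issue.
Maeve's share (424,000) is divided into 2 shares of 212,000: Delphine and Pieter each take 212,000.
Yusuf's share (1,272,000) is divided into 2 shares of 636,000: Henrik takes 636,000; Faisal's 636,000 share passes to Faisal's issue.
Faisal's share (636,000) is divided into 2 shares of 318,000: Jessamy and Jana each take 318,000.
Gwendolyn's share (1,272,000) is divided into 2 shares of 636,000: Adaeze and Thandi each take 636,000.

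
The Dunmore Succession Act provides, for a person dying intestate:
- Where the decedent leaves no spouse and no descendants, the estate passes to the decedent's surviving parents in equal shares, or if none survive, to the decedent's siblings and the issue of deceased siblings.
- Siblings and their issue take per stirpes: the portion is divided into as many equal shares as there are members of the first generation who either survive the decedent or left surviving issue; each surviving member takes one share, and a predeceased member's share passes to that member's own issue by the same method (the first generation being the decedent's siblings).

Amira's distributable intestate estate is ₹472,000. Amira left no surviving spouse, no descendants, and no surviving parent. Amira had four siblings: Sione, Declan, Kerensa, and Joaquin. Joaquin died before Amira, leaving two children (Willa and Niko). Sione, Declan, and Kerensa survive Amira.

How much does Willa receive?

Willa receives ₹59,000.

The entire ₹472,000 passes to the siblings and their issue.
That amount (₹472,000) is divided into 4 shares of ₹118,000: Sione, Declan, and Kerensa each take ₹118,000; Joaquin's ₹118,000 share passes to Joaquin's issue.
Joaquin's share (₹118,000) is divided into 2 shares of ₹59,000: Willa and Niko each take ₹59,000.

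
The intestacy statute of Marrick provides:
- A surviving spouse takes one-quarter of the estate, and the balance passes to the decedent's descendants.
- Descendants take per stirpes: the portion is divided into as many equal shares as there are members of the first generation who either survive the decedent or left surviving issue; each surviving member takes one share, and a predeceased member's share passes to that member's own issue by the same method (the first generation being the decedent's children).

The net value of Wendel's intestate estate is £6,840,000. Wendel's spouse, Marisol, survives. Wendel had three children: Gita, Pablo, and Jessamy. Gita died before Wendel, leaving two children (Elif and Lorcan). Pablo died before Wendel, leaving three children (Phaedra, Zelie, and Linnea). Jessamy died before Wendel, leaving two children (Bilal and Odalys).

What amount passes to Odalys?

Odalys receives £855,000.

Marisol takes one-quarter of £6,840,000 = £1,710,000. The remaining £5,130,000 passes to the descendants.
The descendants' portion (£5,130,000) is divided into 3 shares of £1,710,000: Gita's £1,710,000 share passes to Gita's issue; Pablo's £1,710,000 share passes to Pablo's issue; Jessamy's £1,710,000 share passes to Jessamy's issue.
Gita's share (£1,710,000) is divided into 2 shares of £855,000: Elif and Lorcan each take £855,000.
Pablo's share (£1,710,000) is divided into 3 shares of £570,000: Phaedra, Zelie, and Linnea each take £570,000.
Jessamy's share (£1,710,000) is divided into 2 shares of £855,000: Bilal and Odalys each take £855,000.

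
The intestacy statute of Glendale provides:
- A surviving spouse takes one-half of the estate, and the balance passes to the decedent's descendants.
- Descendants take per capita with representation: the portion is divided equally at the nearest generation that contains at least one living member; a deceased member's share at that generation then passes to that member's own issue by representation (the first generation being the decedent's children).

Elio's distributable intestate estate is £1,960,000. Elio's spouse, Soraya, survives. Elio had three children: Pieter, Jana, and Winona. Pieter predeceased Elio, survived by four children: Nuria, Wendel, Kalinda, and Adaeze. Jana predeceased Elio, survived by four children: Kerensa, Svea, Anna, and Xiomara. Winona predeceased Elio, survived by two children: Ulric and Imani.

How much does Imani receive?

Imani receives £98,000.

Soraya takes one-half of £1,960,000 = £980,000. The remaining £980,000 passes to the descendants.
No child survives, so the initial division is made at the grandchildren's generation.
The descendants' portion (£980,000) is divided into 10 shares of £98,000: Nuria, Wendel, Kalinda, Adaeze, Kerensa, Svea, Anna, Xiomara, Ulric, and Imani each take £98,000.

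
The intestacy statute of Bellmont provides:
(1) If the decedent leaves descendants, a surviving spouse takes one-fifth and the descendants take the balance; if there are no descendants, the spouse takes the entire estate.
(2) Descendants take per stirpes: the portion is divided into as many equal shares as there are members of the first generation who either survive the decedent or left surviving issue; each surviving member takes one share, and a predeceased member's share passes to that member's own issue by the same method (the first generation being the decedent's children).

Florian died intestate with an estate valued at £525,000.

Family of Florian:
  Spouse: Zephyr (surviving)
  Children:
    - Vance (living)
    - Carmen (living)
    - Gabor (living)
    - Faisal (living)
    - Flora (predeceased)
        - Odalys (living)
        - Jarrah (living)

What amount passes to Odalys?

Odalys receives £42,000.

Zephyr takes one-fifth of £525,000 = £105,000. The remaining £420,000 passes to the descendants.
The descendants' portion (£420,000) is divided into 5 shares of £84,000: Vance, Carmen, Gabor, and Faisal each take £84,000; Flora's £84,000 share passes to Flora's issue.
Flora's share (£84,000) is divided into 2 shares of £42,000: Odalys and Jarrah each take £42,000.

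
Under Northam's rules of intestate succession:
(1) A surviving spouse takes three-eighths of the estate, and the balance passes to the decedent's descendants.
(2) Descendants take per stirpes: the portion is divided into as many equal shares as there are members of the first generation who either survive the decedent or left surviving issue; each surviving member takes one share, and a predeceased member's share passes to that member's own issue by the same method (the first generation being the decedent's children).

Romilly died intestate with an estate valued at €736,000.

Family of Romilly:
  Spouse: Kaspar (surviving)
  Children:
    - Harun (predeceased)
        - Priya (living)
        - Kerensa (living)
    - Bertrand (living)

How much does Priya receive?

Kaspar takes three-eighths of €736,000 = €276,000. The remaining €460,000 passes to the descendants.
The descendants' portion (€460,000) is divided into 2 shares of €230,000: Bertrand takes €230,000; Harun's €230,000 share passes to Harun's issue.
Harun's share (€230,000) is divided into 2 shares of €115,000: Priya and Kerensa each take €115,000.

Priya receives €115,000.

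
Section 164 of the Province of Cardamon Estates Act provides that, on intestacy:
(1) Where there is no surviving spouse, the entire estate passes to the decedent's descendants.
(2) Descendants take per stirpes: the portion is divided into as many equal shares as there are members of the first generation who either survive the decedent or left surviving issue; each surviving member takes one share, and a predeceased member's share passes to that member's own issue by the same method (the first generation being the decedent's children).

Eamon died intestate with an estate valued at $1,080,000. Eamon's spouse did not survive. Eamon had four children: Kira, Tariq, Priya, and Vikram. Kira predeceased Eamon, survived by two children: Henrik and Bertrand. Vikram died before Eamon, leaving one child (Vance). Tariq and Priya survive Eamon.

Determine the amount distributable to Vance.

Vance receives $270,000.

The entire $1,080,000 passes to the descendants.
That amount ($1,080,000) is divided into 4 shares of $270,000: Tariq and Priya each take $270,000; Kira's $270,000 share passes to Kira's issue; Vikram's $270,000 share passes to Vikram's issue.
Kira's share ($270,000) is divided into 2 shares of $135,000: Henrik and Bertrand each take $135,000.
Vikram's share ($270,000) passes entirely to Vance.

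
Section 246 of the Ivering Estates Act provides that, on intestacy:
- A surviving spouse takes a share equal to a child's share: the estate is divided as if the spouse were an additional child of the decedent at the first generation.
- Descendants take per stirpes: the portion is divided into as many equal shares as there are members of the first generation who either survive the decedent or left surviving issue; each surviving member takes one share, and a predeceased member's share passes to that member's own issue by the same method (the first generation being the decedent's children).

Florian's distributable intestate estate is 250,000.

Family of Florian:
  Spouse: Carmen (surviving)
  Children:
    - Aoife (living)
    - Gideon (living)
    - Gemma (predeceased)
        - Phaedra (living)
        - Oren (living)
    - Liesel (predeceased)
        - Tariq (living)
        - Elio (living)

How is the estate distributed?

Carmen: 50,000; Aoife: 50,000; Gideon: 50,000; Phaedra: 25,000; Oren: 25,000; Tariq: 25,000; Elio: 25,000

The spouse counts as an additional share at the children's level, so there are 5 primary shares of 50,000. Carmen takes one such share (50,000).
The children's combined portion (200,000) is divided into 4 shares of 50,000: Aoife and Gideon each take 50,000; Gemma's 50,000 share passes to Gemma's issue; Liesel's 50,000 share passes to Liesel's issue.
Gemma's share (50,000) is divided into 2 shares of 25,000: Phaedra and Oren each take 25,000.
Liesel's share (50,000) is divided into 2 shares of 25,000: Tariq and Elio each take 25,000.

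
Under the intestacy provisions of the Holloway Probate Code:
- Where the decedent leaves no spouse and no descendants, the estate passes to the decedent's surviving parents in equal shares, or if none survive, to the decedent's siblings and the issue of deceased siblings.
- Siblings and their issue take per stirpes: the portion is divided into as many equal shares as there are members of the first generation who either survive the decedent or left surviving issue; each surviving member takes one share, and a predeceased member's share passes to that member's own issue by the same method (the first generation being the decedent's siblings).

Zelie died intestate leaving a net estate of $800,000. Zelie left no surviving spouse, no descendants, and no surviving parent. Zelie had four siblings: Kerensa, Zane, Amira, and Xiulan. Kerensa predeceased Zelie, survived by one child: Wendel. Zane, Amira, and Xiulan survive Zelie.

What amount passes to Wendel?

The entire $800,000 passes to the siblings and their issue.
That amount ($800,000) is divided into 4 shares of $200,000: Zane, Amira, and Xiulan each take $200,000; Kerensa's $200,000 share passes to Kerensa's issue.
Kerensa's share ($200,000) passes entirely to Wendel.

Wendel receives $200,000.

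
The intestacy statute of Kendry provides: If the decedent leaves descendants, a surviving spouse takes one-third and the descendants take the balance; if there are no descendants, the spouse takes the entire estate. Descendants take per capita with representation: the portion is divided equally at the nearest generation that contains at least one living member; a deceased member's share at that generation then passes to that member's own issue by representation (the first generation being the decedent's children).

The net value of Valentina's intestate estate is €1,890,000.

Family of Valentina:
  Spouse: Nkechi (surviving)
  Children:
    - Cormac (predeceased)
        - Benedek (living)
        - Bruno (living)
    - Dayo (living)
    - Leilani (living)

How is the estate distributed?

Nkechi: €630,000; Benedek: €210,000; Bruno: €210,000; Dayo: €420,000; Leilani: €420,000

Nkechi takes one-third of €1,890,000 = €630,000. The remaining €1,260,000 passes to the descendants.
The descendants' portion (€1,260,000) is divided into 3 shares of €420,000: Dayo and Leilani each take €420,000; Cormac's €420,000 share passes to Cormac's issue.
Cormac's share (€420,000) is divided into 2 shares of €210,000: Benedek and Bruno each take €210,000.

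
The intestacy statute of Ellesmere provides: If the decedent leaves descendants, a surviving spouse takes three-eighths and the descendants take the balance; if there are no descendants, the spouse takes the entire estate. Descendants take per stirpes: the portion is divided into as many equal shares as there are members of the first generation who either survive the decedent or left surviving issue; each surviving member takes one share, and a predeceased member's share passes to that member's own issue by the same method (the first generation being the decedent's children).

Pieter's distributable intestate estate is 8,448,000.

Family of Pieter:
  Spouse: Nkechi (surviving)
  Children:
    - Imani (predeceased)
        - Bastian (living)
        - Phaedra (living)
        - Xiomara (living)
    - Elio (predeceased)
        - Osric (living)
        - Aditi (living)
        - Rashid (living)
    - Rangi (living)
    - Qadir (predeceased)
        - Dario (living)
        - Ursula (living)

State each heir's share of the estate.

Nkechi takes three-eighths of 8,448,000 = 3,168,000. The remaining 5,280,000 passes to the descendants.
The descendants' portion (5,280,000) is divided into 4 shares of 1,320,000: Rangi takes 1,320,000; Imani's 1,320,000 share passes to Imani's issue; Elio's 1,320,000 share passes to Elio's issue; Qadir's 1,320,000 share passes to Qadir's issue.
Imani's share (1,320,000) is divided into 3 shares of 440,000: Bastian, Phaedra, and Xiomara each take 440,000.
Elio's share (1,320,000) is divided into 3 shares of 440,000: Osric, Aditi, and Rashid each take 440,000.
Qadir's share (1,320,000) is divided into 2 shares of 660,000: Dario and Ursula each take 660,000.

Nkechi: 3,168,000; Bastian: 440,000; Phaedra: 440,000; Xiomara: 440,000; Osric: 440,000; Aditi: 440,000; Rashid: 440,000; Rangi: 1,320,000; Dario: 660,000; Ursula: 660,000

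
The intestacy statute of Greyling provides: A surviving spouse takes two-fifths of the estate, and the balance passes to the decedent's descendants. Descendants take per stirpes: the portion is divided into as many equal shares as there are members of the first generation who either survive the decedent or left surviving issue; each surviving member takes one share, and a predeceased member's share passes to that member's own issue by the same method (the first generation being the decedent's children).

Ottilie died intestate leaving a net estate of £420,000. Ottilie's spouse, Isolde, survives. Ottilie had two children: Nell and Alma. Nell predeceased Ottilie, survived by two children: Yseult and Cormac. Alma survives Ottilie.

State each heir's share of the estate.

Isolde takes two-fifths of £420,000 = £168,000. The remaining £252,000 passes to the descendants.
The descendants' portion (£252,000) is divided into 2 shares of £126,000: Alma takes £126,000; Nell's £126,000 share passes to Nell's issue.
Nell's share (£126,000) is divided into 2 shares of £63,000: Yseult and Cormac each take £63,000.

Isolde: £168,000; Yseult: £63,000; Cormac: £63,000; Alma: £126,000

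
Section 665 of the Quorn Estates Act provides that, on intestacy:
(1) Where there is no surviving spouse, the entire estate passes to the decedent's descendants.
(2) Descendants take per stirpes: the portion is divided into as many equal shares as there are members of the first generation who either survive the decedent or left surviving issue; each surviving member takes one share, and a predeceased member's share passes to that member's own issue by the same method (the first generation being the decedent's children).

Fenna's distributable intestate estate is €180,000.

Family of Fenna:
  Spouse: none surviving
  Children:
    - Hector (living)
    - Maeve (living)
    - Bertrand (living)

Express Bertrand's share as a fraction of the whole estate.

The entire €180,000 passes to the descendants.
That amount (€180,000) is divided into 3 shares of €60,000: Hector, Maeve, and Bertrand each take €60,000.

Bertrand receives 1/3 of the estate.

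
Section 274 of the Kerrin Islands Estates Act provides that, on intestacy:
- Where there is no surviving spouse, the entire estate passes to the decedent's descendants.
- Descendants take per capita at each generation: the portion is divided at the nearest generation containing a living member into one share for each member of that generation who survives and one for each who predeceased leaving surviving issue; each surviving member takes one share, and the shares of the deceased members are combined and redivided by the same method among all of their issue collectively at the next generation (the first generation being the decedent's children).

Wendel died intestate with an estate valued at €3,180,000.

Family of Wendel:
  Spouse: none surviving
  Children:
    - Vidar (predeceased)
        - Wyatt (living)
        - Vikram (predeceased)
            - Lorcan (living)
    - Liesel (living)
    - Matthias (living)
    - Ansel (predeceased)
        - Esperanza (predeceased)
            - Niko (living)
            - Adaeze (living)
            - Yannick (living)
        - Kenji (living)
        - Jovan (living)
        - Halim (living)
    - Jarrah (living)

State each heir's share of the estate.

The entire €3,180,000 passes to the descendants.
That amount (€3,180,000) is divided at the children's generation into 5 shares of €636,000. Liesel, Matthias, and Jarrah each take €636,000. The 2 shares of the deceased (Vidar and Ansel) are combined into a pool of €1,272,000.
That pool (€1,272,000) is divided at the grandchildren's generation into 6 shares of €212,000. Wyatt, Kenji, Jovan, and Halim each take €212,000. The 2 shares of the deceased (Vikram and Esperanza) are combined into a pool of €424,000.
That pool (€424,000) is divided at the great-grandchildren's generation equally among Lorcan, Niko, Adaeze, and Yannick: €106,000 each.

Wyatt: €212,000; Lorcan: €106,000; Liesel: €636,000; Matthias: €636,000; Niko: €106,000; Adaeze: €106,000; Yannick: €106,000; Kenji: €212,000; Jovan: €212,000; Halim: €212,000; Jarrah: €636,000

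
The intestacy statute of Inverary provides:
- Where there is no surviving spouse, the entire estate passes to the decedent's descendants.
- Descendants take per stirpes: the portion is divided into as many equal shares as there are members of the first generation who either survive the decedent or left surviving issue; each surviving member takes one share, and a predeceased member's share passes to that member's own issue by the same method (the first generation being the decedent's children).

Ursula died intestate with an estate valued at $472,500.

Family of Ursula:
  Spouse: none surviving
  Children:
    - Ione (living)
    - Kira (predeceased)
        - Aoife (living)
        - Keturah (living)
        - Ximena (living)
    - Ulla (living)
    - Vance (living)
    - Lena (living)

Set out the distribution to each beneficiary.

The entire $472,500 passes to the descendants.
That amount ($472,500) is divided into 5 shares of $94,500: Ione, Ulla, Vance, and Lena each take $94,500; Kira's $94,500 share passes to Kira's issue.
Kira's share ($94,500) is divided into 3 shares of $31,500: Aoife, Keturah, and Ximena each take $31,500.

Ione: $94,500; Aoife: $31,500; Keturah: $31,500; Ximena: $31,500; Ulla: $94,500; Vance: $94,500; Lena: $94,500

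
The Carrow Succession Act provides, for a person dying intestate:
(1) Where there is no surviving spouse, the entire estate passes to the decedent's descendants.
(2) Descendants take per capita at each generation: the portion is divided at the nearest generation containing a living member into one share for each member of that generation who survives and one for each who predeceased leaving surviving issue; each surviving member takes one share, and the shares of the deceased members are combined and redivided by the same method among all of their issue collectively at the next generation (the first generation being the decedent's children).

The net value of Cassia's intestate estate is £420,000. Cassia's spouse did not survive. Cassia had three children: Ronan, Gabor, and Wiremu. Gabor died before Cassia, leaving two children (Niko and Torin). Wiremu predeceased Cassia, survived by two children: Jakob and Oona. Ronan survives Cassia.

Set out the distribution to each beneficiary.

The entire £420,000 passes to the descendants.
That amount (£420,000) is divided at the children's generation into 3 shares of £140,000. Ronan takes £140,000. The 2 shares of the deceased (Gabor and Wiremu) are combined into a pool of £280,000.
That pool (£280,000) is divided at the grandchildren's generation equally among Niko, Torin, Jakob, and Oona: £70,000 each.

Ronan: £140,000; Niko: £70,000; Torin: £70,000; Jakob: £70,000; Oona: £70,000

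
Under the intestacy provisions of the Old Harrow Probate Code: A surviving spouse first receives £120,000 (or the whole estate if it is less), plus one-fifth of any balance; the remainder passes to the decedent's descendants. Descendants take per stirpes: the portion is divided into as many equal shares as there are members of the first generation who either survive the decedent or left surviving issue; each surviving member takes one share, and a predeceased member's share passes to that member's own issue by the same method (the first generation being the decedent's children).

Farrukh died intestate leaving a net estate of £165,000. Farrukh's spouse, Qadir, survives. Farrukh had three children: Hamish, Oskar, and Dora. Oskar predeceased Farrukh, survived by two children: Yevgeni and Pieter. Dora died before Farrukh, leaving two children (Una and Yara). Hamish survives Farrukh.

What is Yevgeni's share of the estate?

Qadir first takes £120,000, leaving a balance of £45,000. Qadir then takes one-fifth of the balance (£9,000), for a total of £129,000. The remaining £36,000 passes to the descendants.
The descendants' portion (£36,000) is divided into 3 shares of £12,000: Hamish takes £12,000; Oskar's £12,000 share passes to Oskar's issue; Dora's £12,000 share passes to Dora's issue.
Oskar's share (£12,000) is divided into 2 shares of £6,000: Yevgeni and Pieter each take £6,000.
Dora's share (£12,000) is divided into 2 shares of £6,000: Una and Yara each take £6,000.

Yevgeni receives £6,000.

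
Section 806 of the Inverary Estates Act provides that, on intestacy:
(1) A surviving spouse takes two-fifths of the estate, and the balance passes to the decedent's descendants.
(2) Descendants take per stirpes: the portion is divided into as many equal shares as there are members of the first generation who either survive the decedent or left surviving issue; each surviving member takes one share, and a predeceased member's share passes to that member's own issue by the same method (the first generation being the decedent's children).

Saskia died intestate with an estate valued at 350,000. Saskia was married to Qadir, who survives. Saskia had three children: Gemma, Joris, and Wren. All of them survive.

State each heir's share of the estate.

Qadir: 140,000; Gemma: 70,000; Joris: 70,000; Wren: 70,000

Qadir takes two-fifths of 350,000 = 140,000. The remaining 210,000 passes to the descendants.
The descendants' portion (210,000) is divided into 3 shares of 70,000: Gemma, Joris, and Wren each take 70,000.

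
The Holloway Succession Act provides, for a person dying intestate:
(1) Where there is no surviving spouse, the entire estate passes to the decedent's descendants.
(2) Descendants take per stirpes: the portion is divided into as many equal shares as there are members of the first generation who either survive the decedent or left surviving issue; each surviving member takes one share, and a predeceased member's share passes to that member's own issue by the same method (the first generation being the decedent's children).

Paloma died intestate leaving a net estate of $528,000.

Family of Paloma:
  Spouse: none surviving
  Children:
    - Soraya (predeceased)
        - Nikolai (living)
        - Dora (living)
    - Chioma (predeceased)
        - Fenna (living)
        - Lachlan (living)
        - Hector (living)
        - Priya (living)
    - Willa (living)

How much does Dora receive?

Dora receives $88,000.

The entire $528,000 passes to the descendants.
That amount ($528,000) is divided into 3 shares of $176,000: Willa takes $176,000; Soraya's $176,000 share passes to Soraya's issue; Chioma's $176,000 share passes to Chioma's issue.
Soraya's share ($176,000) is divided into 2 shares of $88,000: Nikolai and Dora each take $88,000.
Chioma's share ($176,000) is divided into 4 shares of $44,000: Fenna, Lachlan, Hector, and Priya each take $44,000.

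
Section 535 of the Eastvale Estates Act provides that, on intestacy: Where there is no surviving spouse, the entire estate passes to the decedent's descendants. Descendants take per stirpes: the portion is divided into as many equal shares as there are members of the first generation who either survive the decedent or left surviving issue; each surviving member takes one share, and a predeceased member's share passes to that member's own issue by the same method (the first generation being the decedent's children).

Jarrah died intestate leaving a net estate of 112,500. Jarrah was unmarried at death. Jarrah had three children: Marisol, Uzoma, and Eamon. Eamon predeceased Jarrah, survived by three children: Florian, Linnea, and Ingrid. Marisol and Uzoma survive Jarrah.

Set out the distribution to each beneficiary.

The entire 112,500 passes to the descendants.
That amount (112,500) is divided into 3 shares of 37,500: Marisol and Uzoma each take 37,500; Eamon's 37,500 share passes to Eamon's issue.
Eamon's share (37,500) is divided into 3 shares of 12,500: Florian, Linnea, and Ingrid each take 12,500.

Marisol: 37,500; Uzoma: 37,500; Florian: 12,500; Linnea: 12,500; Ingrid: 12,500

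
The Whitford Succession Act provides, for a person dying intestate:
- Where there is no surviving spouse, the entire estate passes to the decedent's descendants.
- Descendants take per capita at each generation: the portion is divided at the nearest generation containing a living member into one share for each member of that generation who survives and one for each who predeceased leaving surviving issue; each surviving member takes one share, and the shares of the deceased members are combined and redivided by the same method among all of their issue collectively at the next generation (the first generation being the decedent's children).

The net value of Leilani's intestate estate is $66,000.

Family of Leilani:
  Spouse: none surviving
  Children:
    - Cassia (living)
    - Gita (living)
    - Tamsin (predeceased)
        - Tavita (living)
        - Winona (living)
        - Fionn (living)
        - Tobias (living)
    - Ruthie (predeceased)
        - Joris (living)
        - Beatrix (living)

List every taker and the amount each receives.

The entire $66,000 passes to the descendants.
That amount ($66,000) is divided at the children's generation into 4 shares of $16,500. Cassia and Gita each take $16,500. The 2 shares of the deceased (Tamsin and Ruthie) are combined into a pool of $33,000.
That pool ($33,000) is divided at the grandchildren's generation equally among Tavita, Winona, Fionn, Tobias, Joris, and Beatrix: $5,500 each.

Cassia: $16,500; Gita: $16,500; Tavita: $5,500; Winona: $5,500; Fionn: $5,500; Tobias: $5,500; Joris: $5,500; Beatrix: $5,500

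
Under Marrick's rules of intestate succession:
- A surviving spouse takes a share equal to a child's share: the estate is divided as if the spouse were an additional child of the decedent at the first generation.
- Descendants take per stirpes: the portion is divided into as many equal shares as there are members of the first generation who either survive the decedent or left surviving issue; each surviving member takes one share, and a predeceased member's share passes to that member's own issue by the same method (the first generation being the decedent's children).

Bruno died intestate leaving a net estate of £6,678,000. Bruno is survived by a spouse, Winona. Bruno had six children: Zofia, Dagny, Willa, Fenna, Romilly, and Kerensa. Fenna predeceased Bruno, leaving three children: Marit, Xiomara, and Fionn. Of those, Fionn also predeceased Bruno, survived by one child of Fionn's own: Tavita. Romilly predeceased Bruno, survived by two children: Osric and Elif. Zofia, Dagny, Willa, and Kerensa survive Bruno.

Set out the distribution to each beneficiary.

Winona: £954,000; Zofia: £954,000; Dagny: £954,000; Willa: £954,000; Marit: £318,000; Xiomara: £318,000; Tavita: £318,000; Osric: £477,000; Elif: £477,000; Kerensa: £954,000

The spouse counts as an additional share at the children's level, so there are 7 primary shares of £954,000. Winona takes one such share (£954,000).
The children's combined portion (£5,724,000) is divided into 6 shares of £954,000: Zofia, Dagny, Willa, and Kerensa each take £954,000; Fenna's £954,000 share passes to Fenna's issue; Romilly's £954,000 share passes to Romilly's issue.
Fenna's share (£954,000) is divided into 3 shares of £318,000: Marit and Xiomara each take £318,000; Fionn's £318,000 share passes to Fionn's issue.
Fionn's share (£318,000) passes entirely to Tavita.
Romilly's share (£954,000) is divided into 2 shares of £477,000: Osric and Elif each take £477,000.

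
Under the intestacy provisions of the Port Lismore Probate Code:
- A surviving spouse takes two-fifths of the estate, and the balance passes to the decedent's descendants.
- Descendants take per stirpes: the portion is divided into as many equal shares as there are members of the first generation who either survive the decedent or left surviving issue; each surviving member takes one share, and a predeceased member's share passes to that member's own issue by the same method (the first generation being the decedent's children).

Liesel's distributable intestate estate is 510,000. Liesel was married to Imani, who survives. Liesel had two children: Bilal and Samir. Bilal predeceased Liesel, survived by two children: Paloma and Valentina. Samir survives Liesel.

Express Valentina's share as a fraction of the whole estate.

Valentina receives 3/20 of the estate.

Imani takes two-fifths of 510,000 = 204,000. The remaining 306,000 passes to the descendants.
The descendants' portion (306,000) is divided into 2 shares of 153,000: Samir takes 153,000; Bilal's 153,000 share passes to Bilal's issue.
Bilal's share (153,000) is divided into 2 shares of 76,500: Paloma and Valentina each take 76,500.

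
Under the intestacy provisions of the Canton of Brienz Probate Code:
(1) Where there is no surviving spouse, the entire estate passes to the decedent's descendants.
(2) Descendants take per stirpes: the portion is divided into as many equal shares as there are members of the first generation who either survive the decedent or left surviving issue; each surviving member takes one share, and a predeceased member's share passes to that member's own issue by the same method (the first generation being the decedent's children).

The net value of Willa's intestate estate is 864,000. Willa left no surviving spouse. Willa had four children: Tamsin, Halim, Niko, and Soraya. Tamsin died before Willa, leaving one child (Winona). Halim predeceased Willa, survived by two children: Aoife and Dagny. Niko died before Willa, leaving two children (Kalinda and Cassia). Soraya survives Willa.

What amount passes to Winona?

The entire 864,000 passes to the descendants.
That amount (864,000) is divided into 4 shares of 216,000: Soraya takes 216,000; Tamsin's 216,000 share passes to Tamsin's issue; Halim's 216,000 share passes to Halim's issue; Niko's 216,000 share passes to Niko's issue.
Tamsin's share (216,000) passes entirely to Winona.
Halim's share (216,000) is divided into 2 shares of 108,000: Aoife and Dagny each take 108,000.
Niko's share (216,000) is divided into 2 shares of 108,000: Kalinda and Cassia each take 108,000.

Winona receives 216,000.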